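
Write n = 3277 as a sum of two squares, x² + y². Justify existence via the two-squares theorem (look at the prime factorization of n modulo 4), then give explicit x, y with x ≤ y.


Step 1: Factor n = 3277 = 29 · 113.
Step 2: Check the mod-4 condition on each prime factor: 29 ≡ 1 (mod 4), exponent 1; 113 ≡ 1 (mod 4), exponent 1.
All primes ≡ 3 (mod 4) appear to even exponent (or don't appear), so by the two-squares theorem n IS expressible as a sum of two squares.
Step 3: Build a representation. Here n = 29 · 113 is a product of primes ≡ 1 (mod 4). Each prime p ≡ 1 (mod 4) is itself a sum of two squares; find a² by testing p − a² for a perfect square:
  29: 29 − 1² = 28, 29 − 2² = 25 = 5² ⇒ 29 = 2² + 5².
  113: 113 − 1² = 112, 113 − 2² = 109, 113 − 3² = 104, 113 − 4² = 97, 113 − 5² = 88, 113 − 6² = 77, 113 − 7² = 64 = 8² ⇒ 113 = 7² + 8².
  Combine using the Brahmagupta–Fibonacci identity (a² + b²)(c² + d²) = (ac − bd)² + (ad + bc)² = (ac + bd)² + (ad − bc)²:
  29 · 113 = 3277: from (2² + 5²)(7² + 8²), take (2·7 − 5·8, 2·8 + 5·7) = (14 − 40, 16 + 35) = (-26, 51); dropping signs (only squares matter) gives (26, 51); check 26² + 51² = 676 + 2601 = 3277 ✓.
Step 4: Order so x ≤ y and verify: 26² + 51² = 676 + 2601 = 3277 = n. ✓

n = 3277 = 26² + 51² (one valid representation with x ≤ y).


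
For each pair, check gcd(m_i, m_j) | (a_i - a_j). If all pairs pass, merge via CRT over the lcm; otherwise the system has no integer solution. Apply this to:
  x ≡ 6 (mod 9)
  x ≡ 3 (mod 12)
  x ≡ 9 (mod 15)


Moduli 9, 12, 15 are not pairwise coprime, so CRT works modulo lcm(m_i) when all pairwise compatibility conditions hold.
Pairwise compatibility: gcd(m_i, m_j) must divide a_i - a_j for every pair.
Merge one congruence at a time:
  Start: x ≡ 6 (mod 9).
  Combine with x ≡ 3 (mod 12): gcd(9, 12) = 3; 3 - 6 = -3, which IS divisible by 3, so compatible.
    Write x = 6 + 9·t and substitute into x ≡ 3 (mod 12): 9·t ≡ 3 − 6 = -3 (mod 12).
    Divide the congruence (and modulus) by g = 3: 3·t ≡ -1 (mod 4).
    Reduce coefficients mod 4: 3·t ≡ 3 (mod 4).
    The inverse of 3 mod 4 is 3 (since 3·3 = 9 = 2·4 + 1), so t ≡ 3·3 = 9 ≡ 1 (mod 4).
    Then x = 6 + 9·1 = 15, valid modulo lcm(9, 12) = 36: x ≡ 15 (mod 36).
  Combine with x ≡ 9 (mod 15): gcd(36, 15) = 3; 9 - 15 = -6, which IS divisible by 3, so compatible.
    Write x = 15 + 36·t and substitute into x ≡ 9 (mod 15): 36·t ≡ 9 − 15 = -6 (mod 15).
    Divide the congruence (and modulus) by g = 3: 12·t ≡ -2 (mod 5).
    Reduce coefficients mod 5: 2·t ≡ 3 (mod 5).
    The inverse of 2 mod 5 is 3 (since 2·3 = 6 = 1·5 + 1), so t ≡ 3·3 = 9 ≡ 4 (mod 5).
    Then x = 15 + 36·4 = 159, valid modulo lcm(36, 15) = 180: x ≡ 159 (mod 180).
Verify: 159 mod 9 = 6, 159 mod 12 = 3, 159 mod 15 = 9.

x ≡ 159 (mod 180).


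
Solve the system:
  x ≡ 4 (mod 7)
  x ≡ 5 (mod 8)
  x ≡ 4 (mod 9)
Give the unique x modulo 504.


Moduli 7, 8, 9 are pairwise coprime; by CRT there is a unique solution modulo M = 7 · 8 · 9 = 504.
Solve pairwise, accumulating the modulus:
  Start with x ≡ 4 (mod 7).
  Combine with x ≡ 5 (mod 8): since gcd(7, 8) = 1, we get a unique residue mod 56.
    Write x = 4 + 7·t and substitute into x ≡ 5 (mod 8): 7·t ≡ 5 − 4 = 1 (mod 8).
    The inverse of 7 mod 8 is 7 (since 7·7 = 49 = 6·8 + 1), so t ≡ 7·1 = 7 ≡ 7 (mod 8).
    Then x = 4 + 7·7 = 53, valid modulo lcm(7, 8) = 56: x ≡ 53 (mod 56).
  Combine with x ≡ 4 (mod 9): since gcd(56, 9) = 1, we get a unique residue mod 504.
    Write x = 53 + 56·t and substitute into x ≡ 4 (mod 9): 56·t ≡ 4 − 53 = -49 (mod 9).
    Reduce coefficients mod 9: 2·t ≡ 5 (mod 9).
    The inverse of 2 mod 9 is 5 (since 2·5 = 10 = 1·9 + 1), so t ≡ 5·5 = 25 ≡ 7 (mod 9).
    Then x = 53 + 56·7 = 445, valid modulo lcm(56, 9) = 504: x ≡ 445 (mod 504).
Verify: 445 mod 7 = 4 ✓, 445 mod 8 = 5 ✓, 445 mod 9 = 4 ✓.

x ≡ 445 (mod 504).


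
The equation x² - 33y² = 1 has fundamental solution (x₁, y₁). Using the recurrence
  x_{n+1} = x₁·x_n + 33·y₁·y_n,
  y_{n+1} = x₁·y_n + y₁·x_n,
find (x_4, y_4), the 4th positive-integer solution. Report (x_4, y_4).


Step 1: Find the fundamental solution (x₁, y₁) of x² - 33y² = 1.
  Expand √33 as a continued fraction. a₀ = ⌊√33⌋ = 5; iterate m_{k+1} = d_k·a_k − m_k, d_{k+1} = (33 − m_{k+1}²)/d_k, a_{k+1} = ⌊(a₀ + m_{k+1})/d_{k+1}⌋ (starting m₀ = 0, d₀ = 1), with convergents p_k = a_k·p_{k-1} + p_{k-2}, q_k = a_k·q_{k-1} + q_{k-2} (p₋₁ = 1, q₋₁ = 0):
  k = 0: a₀ = 5; p₀/q₀ = 5/1; p₀² − 33·q₀² = 25 − 33 = -8.
  k = 1: m = 5, d = 8, a = ⌊(5 + 5)/8⌋ = 1; p/q = (1·5 + 1)/(1·1 + 0) = 6/1; p² − 33·q² = 36 − 33 = 3.
  k = 2: m = 3, d = 3, a = ⌊(5 + 3)/3⌋ = 2; p/q = (2·6 + 5)/(2·1 + 1) = 17/3; p² − 33·q² = 289 − 297 = -8.
  k = 3: m = 3, d = 8, a = ⌊(5 + 3)/8⌋ = 1; p/q = (1·17 + 6)/(1·3 + 1) = 23/4; p² − 33·q² = 529 − 528 = 1.
  The first convergent with p² − 33·q² = 1 gives the fundamental solution (x₁, y₁) = (23, 4).
Step 2: Apply the recurrence (x_{n+1}, y_{n+1}) = (x₁x_n + 33y₁y_n, x₁y_n + y₁x_n) repeatedly.
  From (x_1, y_1) = (23, 4): x_2 = 23·23 + 33·4·4 = 1057; y_2 = 23·4 + 4·23 = 184.
  From (x_2, y_2) = (1057, 184): x_3 = 23·1057 + 33·4·184 = 48599; y_3 = 23·184 + 4·1057 = 8460.
  From (x_3, y_3) = (48599, 8460): x_4 = 23·48599 + 33·4·8460 = 2234497; y_4 = 23·8460 + 4·48599 = 388976.
Step 3: Verify x_4² - 33·y_4² = 4992976843009 - 4992976843008 = 1 (should be 1). ✓

(x_1, y_1) = (23, 4); (x_4, y_4) = (2234497, 388976).


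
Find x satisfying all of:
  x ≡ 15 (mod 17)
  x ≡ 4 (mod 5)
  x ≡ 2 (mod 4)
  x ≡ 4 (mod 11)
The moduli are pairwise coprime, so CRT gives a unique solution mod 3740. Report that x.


Product of moduli M = 17 · 5 · 4 · 11 = 3740.
Merge one congruence at a time:
  Start: x ≡ 15 (mod 17).
  Combine with x ≡ 4 (mod 5); new modulus lcm = 85.
    Write x = 15 + 17·t and substitute into x ≡ 4 (mod 5): 17·t ≡ 4 − 15 = -11 (mod 5).
    Reduce coefficients mod 5: 2·t ≡ 4 (mod 5).
    The inverse of 2 mod 5 is 3 (since 2·3 = 6 = 1·5 + 1), so t ≡ 3·4 = 12 ≡ 2 (mod 5).
    Then x = 15 + 17·2 = 49, valid modulo lcm(17, 5) = 85: x ≡ 49 (mod 85).
  Combine with x ≡ 2 (mod 4); new modulus lcm = 340.
    Write x = 49 + 85·t and substitute into x ≡ 2 (mod 4): 85·t ≡ 2 − 49 = -47 (mod 4).
    Reduce coefficients mod 4: 1·t ≡ 1 (mod 4).
    So t ≡ 1 (mod 4).
    Then x = 49 + 85·1 = 134, valid modulo lcm(85, 4) = 340: x ≡ 134 (mod 340).
  Combine with x ≡ 4 (mod 11); new modulus lcm = 3740.
    Write x = 134 + 340·t and substitute into x ≡ 4 (mod 11): 340·t ≡ 4 − 134 = -130 (mod 11).
    Reduce coefficients mod 11: 10·t ≡ 2 (mod 11).
    The inverse of 10 mod 11 is 10 (since 10·10 = 100 = 9·11 + 1), so t ≡ 10·2 = 20 ≡ 9 (mod 11).
    Then x = 134 + 340·9 = 3194, valid modulo lcm(340, 11) = 3740: x ≡ 3194 (mod 3740).
Verify against each original: 3194 mod 17 = 15, 3194 mod 5 = 4, 3194 mod 4 = 2, 3194 mod 11 = 4.

x ≡ 3194 (mod 3740).


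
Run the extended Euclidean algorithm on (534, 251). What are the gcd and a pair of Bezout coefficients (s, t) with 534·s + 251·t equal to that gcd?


Euclidean algorithm on (534, 251) — divide until remainder is 0:
  534 = 2 · 251 + 32
  251 = 7 · 32 + 27
  32 = 1 · 27 + 5
  27 = 5 · 5 + 2
  5 = 2 · 2 + 1
  2 = 2 · 1 + 0
gcd(534, 251) = 1.
Track Bezout coefficients alongside the remainders: start with r₀ = 534 = a·1 + b·0 (s = 1, t = 0) and r₁ = 251 = a·0 + b·1 (s = 0, t = 1); each new remainder r_{k+1} = r_{k-1} − q_k·r_k inherits s_{k+1} = s_{k-1} − q_k·s_k, t_{k+1} = t_{k-1} − q_k·t_k, so r_k = a·s_k + b·t_k at every step:
  q = 2: r = 32, s = 1 − 2·0 = 1, t = 0 − 2·1 = -2  (check: 534·1 + 251·(-2) = 32)
  q = 7: r = 27, s = 0 − 7·1 = -7, t = 1 − 7·(-2) = 15  (check: 534·(-7) + 251·15 = 27)
  q = 1: r = 5, s = 1 − 1·(-7) = 8, t = -2 − 1·15 = -17  (check: 534·8 + 251·(-17) = 5)
  q = 5: r = 2, s = -7 − 5·8 = -47, t = 15 − 5·(-17) = 100  (check: 534·(-47) + 251·100 = 2)
  q = 2: r = 1, s = 8 − 2·(-47) = 102, t = -17 − 2·100 = -217  (check: 534·102 + 251·(-217) = 1)
The row with r = 1 (the gcd) gives the Bezout coefficients s = 102, t = -217.
Result: 534 · (102) + 251 · (-217) = 1.

gcd(534, 251) = 1; s = 102, t = -217 (check: 534·102 + 251·(-217) = 1).


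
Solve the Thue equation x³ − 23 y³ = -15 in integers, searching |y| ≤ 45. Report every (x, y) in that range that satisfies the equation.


The equation is x³ - 23y³ = -15. For fixed y, x³ = 23·y³ − 15, so a solution requires the RHS to be a perfect cube.
Strategy: iterate y from -45 to 45, compute RHS = 23·y³ − 15, and check whether it is a (positive or negative) perfect cube.
Check small values of y:
  y = 0: RHS = -15 is not a perfect cube.
  y = 1: RHS = 8 = (2)³ ⇒ x = 2 works.
  y = -1: RHS = -38 is not a perfect cube.
  y = 2: RHS = 169 is not a perfect cube.
  y = -2: RHS = -199 is not a perfect cube.
  y = 3: RHS = 606 is not a perfect cube.
  y = -3: RHS = -636 is not a perfect cube.
Continuing the search up to |y| = 45 finds no further solutions beyond those listed.
Collected solutions: (2, 1).

Solutions (with |y| ≤ 45): (2, 1).


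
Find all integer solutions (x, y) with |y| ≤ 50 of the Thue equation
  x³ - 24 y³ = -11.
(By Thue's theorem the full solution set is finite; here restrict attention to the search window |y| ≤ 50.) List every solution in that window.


The equation is x³ - 24y³ = -11. For fixed y, x³ = 24·y³ − 11, so a solution requires the RHS to be a perfect cube.
Strategy: iterate y from -50 to 50, compute RHS = 24·y³ − 11, and check whether it is a (positive or negative) perfect cube.
Check small values of y:
  y = 0: RHS = -11 is not a perfect cube.
  y = 1: RHS = 13 is not a perfect cube.
  y = -1: RHS = -35 is not a perfect cube.
  y = 2: RHS = 181 is not a perfect cube.
  y = -2: RHS = -203 is not a perfect cube.
  y = 3: RHS = 637 is not a perfect cube.
  y = -3: RHS = -659 is not a perfect cube.
Continuing the search up to |y| = 50 finds no solutions either.
No (x, y) in the scanned range satisfies the equation.

No integer solutions with |y| ≤ 50.


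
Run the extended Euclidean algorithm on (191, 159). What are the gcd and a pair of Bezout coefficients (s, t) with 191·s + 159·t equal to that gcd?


Euclidean algorithm on (191, 159) — divide until remainder is 0:
  191 = 1 · 159 + 32
  159 = 4 · 32 + 31
  32 = 1 · 31 + 1
  31 = 31 · 1 + 0
gcd(191, 159) = 1.
Track Bezout coefficients alongside the remainders: start with r₀ = 191 = a·1 + b·0 (s = 1, t = 0) and r₁ = 159 = a·0 + b·1 (s = 0, t = 1); each new remainder r_{k+1} = r_{k-1} − q_k·r_k inherits s_{k+1} = s_{k-1} − q_k·s_k, t_{k+1} = t_{k-1} − q_k·t_k, so r_k = a·s_k + b·t_k at every step:
  q = 1: r = 32, s = 1 − 1·0 = 1, t = 0 − 1·1 = -1  (check: 191·1 + 159·(-1) = 32)
  q = 4: r = 31, s = 0 − 4·1 = -4, t = 1 − 4·(-1) = 5  (check: 191·(-4) + 159·5 = 31)
  q = 1: r = 1, s = 1 − 1·(-4) = 5, t = -1 − 1·5 = -6  (check: 191·5 + 159·(-6) = 1)
The row with r = 1 (the gcd) gives the Bezout coefficients s = 5, t = -6.
Result: 191 · (5) + 159 · (-6) = 1.

gcd(191, 159) = 1; s = 5, t = -6 (check: 191·5 + 159·(-6) = 1).


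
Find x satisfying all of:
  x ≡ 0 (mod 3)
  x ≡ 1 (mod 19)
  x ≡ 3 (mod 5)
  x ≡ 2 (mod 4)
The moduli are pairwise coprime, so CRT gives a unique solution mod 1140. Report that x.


Product of moduli M = 3 · 19 · 5 · 4 = 1140.
Merge one congruence at a time:
  Start: x ≡ 0 (mod 3).
  Combine with x ≡ 1 (mod 19); new modulus lcm = 57.
    Write x = 0 + 3·t and substitute into x ≡ 1 (mod 19): 3·t ≡ 1 − 0 = 1 (mod 19).
    The inverse of 3 mod 19 is 13 (since 3·13 = 39 = 2·19 + 1), so t ≡ 13·1 = 13 ≡ 13 (mod 19).
    Then x = 0 + 3·13 = 39, valid modulo lcm(3, 19) = 57: x ≡ 39 (mod 57).
  Combine with x ≡ 3 (mod 5); new modulus lcm = 285.
    Write x = 39 + 57·t and substitute into x ≡ 3 (mod 5): 57·t ≡ 3 − 39 = -36 (mod 5).
    Reduce coefficients mod 5: 2·t ≡ 4 (mod 5).
    The inverse of 2 mod 5 is 3 (since 2·3 = 6 = 1·5 + 1), so t ≡ 3·4 = 12 ≡ 2 (mod 5).
    Then x = 39 + 57·2 = 153, valid modulo lcm(57, 5) = 285: x ≡ 153 (mod 285).
  Combine with x ≡ 2 (mod 4); new modulus lcm = 1140.
    Write x = 153 + 285·t and substitute into x ≡ 2 (mod 4): 285·t ≡ 2 − 153 = -151 (mod 4).
    Reduce coefficients mod 4: 1·t ≡ 1 (mod 4).
    So t ≡ 1 (mod 4).
    Then x = 153 + 285·1 = 438, valid modulo lcm(285, 4) = 1140: x ≡ 438 (mod 1140).
Verify against each original: 438 mod 3 = 0, 438 mod 19 = 1, 438 mod 5 = 3, 438 mod 4 = 2.

x ≡ 438 (mod 1140).


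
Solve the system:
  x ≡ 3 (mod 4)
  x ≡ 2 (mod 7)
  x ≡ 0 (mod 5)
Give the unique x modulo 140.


Moduli 4, 7, 5 are pairwise coprime; by CRT there is a unique solution modulo M = 4 · 7 · 5 = 140.
Solve pairwise, accumulating the modulus:
  Start with x ≡ 3 (mod 4).
  Combine with x ≡ 2 (mod 7): since gcd(4, 7) = 1, we get a unique residue mod 28.
    Write x = 3 + 4·t and substitute into x ≡ 2 (mod 7): 4·t ≡ 2 − 3 = -1 (mod 7).
    Reduce coefficients mod 7: 4·t ≡ 6 (mod 7).
    The inverse of 4 mod 7 is 2 (since 4·2 = 8 = 1·7 + 1), so t ≡ 2·6 = 12 ≡ 5 (mod 7).
    Then x = 3 + 4·5 = 23, valid modulo lcm(4, 7) = 28: x ≡ 23 (mod 28).
  Combine with x ≡ 0 (mod 5): since gcd(28, 5) = 1, we get a unique residue mod 140.
    Write x = 23 + 28·t and substitute into x ≡ 0 (mod 5): 28·t ≡ 0 − 23 = -23 (mod 5).
    Reduce coefficients mod 5: 3·t ≡ 2 (mod 5).
    The inverse of 3 mod 5 is 2 (since 3·2 = 6 = 1·5 + 1), so t ≡ 2·2 = 4 ≡ 4 (mod 5).
    Then x = 23 + 28·4 = 135, valid modulo lcm(28, 5) = 140: x ≡ 135 (mod 140).
Verify: 135 mod 4 = 3 ✓, 135 mod 7 = 2 ✓, 135 mod 5 = 0 ✓.

x ≡ 135 (mod 140).


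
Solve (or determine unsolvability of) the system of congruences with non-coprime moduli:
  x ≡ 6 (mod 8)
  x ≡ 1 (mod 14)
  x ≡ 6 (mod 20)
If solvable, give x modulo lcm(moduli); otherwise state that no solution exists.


Moduli 8, 14, 20 are not pairwise coprime, so CRT works modulo lcm(m_i) when all pairwise compatibility conditions hold.
Pairwise compatibility: gcd(m_i, m_j) must divide a_i - a_j for every pair.
Merge one congruence at a time:
  Start: x ≡ 6 (mod 8).
  Combine with x ≡ 1 (mod 14): gcd(8, 14) = 2, and 1 - 6 = -5 is NOT divisible by 2.
    ⇒ system is inconsistent (no integer solution).

No solution (the system is inconsistent).


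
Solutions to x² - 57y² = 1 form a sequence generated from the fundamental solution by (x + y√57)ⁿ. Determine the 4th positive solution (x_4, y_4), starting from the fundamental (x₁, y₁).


Step 1: Find the fundamental solution (x₁, y₁) of x² - 57y² = 1.
  Expand √57 as a continued fraction. a₀ = ⌊√57⌋ = 7; iterate m_{k+1} = d_k·a_k − m_k, d_{k+1} = (57 − m_{k+1}²)/d_k, a_{k+1} = ⌊(a₀ + m_{k+1})/d_{k+1}⌋ (starting m₀ = 0, d₀ = 1), with convergents p_k = a_k·p_{k-1} + p_{k-2}, q_k = a_k·q_{k-1} + q_{k-2} (p₋₁ = 1, q₋₁ = 0):
  k = 0: a₀ = 7; p₀/q₀ = 7/1; p₀² − 57·q₀² = 49 − 57 = -8.
  k = 1: m = 7, d = 8, a = ⌊(7 + 7)/8⌋ = 1; p/q = (1·7 + 1)/(1·1 + 0) = 8/1; p² − 57·q² = 64 − 57 = 7.
  k = 2: m = 1, d = 7, a = ⌊(7 + 1)/7⌋ = 1; p/q = (1·8 + 7)/(1·1 + 1) = 15/2; p² − 57·q² = 225 − 228 = -3.
  k = 3: m = 6, d = 3, a = ⌊(7 + 6)/3⌋ = 4; p/q = (4·15 + 8)/(4·2 + 1) = 68/9; p² − 57·q² = 4624 − 4617 = 7.
  k = 4: m = 6, d = 7, a = ⌊(7 + 6)/7⌋ = 1; p/q = (1·68 + 15)/(1·9 + 2) = 83/11; p² − 57·q² = 6889 − 6897 = -8.
  k = 5: m = 1, d = 8, a = ⌊(7 + 1)/8⌋ = 1; p/q = (1·83 + 68)/(1·11 + 9) = 151/20; p² − 57·q² = 22801 − 22800 = 1.
  The first convergent with p² − 57·q² = 1 gives the fundamental solution (x₁, y₁) = (151, 20).
Step 2: Apply the recurrence (x_{n+1}, y_{n+1}) = (x₁x_n + 57y₁y_n, x₁y_n + y₁x_n) repeatedly.
  From (x_1, y_1) = (151, 20): x_2 = 151·151 + 57·20·20 = 45601; y_2 = 151·20 + 20·151 = 6040.
  From (x_2, y_2) = (45601, 6040): x_3 = 151·45601 + 57·20·6040 = 13771351; y_3 = 151·6040 + 20·45601 = 1824060.
  From (x_3, y_3) = (13771351, 1824060): x_4 = 151·13771351 + 57·20·1824060 = 4158902401; y_4 = 151·1824060 + 20·13771351 = 550860080.
Step 3: Verify x_4² - 57·y_4² = 17296469181043564801 - 17296469181043564800 = 1 (should be 1). ✓

(x_1, y_1) = (151, 20); (x_4, y_4) = (4158902401, 550860080).


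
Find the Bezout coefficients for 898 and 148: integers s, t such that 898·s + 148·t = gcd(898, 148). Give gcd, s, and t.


Euclidean algorithm on (898, 148) — divide until remainder is 0:
  898 = 6 · 148 + 10
  148 = 14 · 10 + 8
  10 = 1 · 8 + 2
  8 = 4 · 2 + 0
gcd(898, 148) = 2.
Track Bezout coefficients alongside the remainders: start with r₀ = 898 = a·1 + b·0 (s = 1, t = 0) and r₁ = 148 = a·0 + b·1 (s = 0, t = 1); each new remainder r_{k+1} = r_{k-1} − q_k·r_k inherits s_{k+1} = s_{k-1} − q_k·s_k, t_{k+1} = t_{k-1} − q_k·t_k, so r_k = a·s_k + b·t_k at every step:
  q = 6: r = 10, s = 1 − 6·0 = 1, t = 0 − 6·1 = -6  (check: 898·1 + 148·(-6) = 10)
  q = 14: r = 8, s = 0 − 14·1 = -14, t = 1 − 14·(-6) = 85  (check: 898·(-14) + 148·85 = 8)
  q = 1: r = 2, s = 1 − 1·(-14) = 15, t = -6 − 1·85 = -91  (check: 898·15 + 148·(-91) = 2)
The row with r = 2 (the gcd) gives the Bezout coefficients s = 15, t = -91.
Result: 898 · (15) + 148 · (-91) = 2.

gcd(898, 148) = 2; s = 15, t = -91 (check: 898·15 + 148·(-91) = 2).


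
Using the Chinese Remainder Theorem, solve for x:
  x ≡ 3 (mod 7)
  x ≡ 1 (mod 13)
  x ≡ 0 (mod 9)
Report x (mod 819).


Moduli 7, 13, 9 are pairwise coprime; by CRT there is a unique solution modulo M = 7 · 13 · 9 = 819.
Solve pairwise, accumulating the modulus:
  Start with x ≡ 3 (mod 7).
  Combine with x ≡ 1 (mod 13): since gcd(7, 13) = 1, we get a unique residue mod 91.
    Write x = 3 + 7·t and substitute into x ≡ 1 (mod 13): 7·t ≡ 1 − 3 = -2 (mod 13).
    Reduce coefficients mod 13: 7·t ≡ 11 (mod 13).
    The inverse of 7 mod 13 is 2 (since 7·2 = 14 = 1·13 + 1), so t ≡ 2·11 = 22 ≡ 9 (mod 13).
    Then x = 3 + 7·9 = 66, valid modulo lcm(7, 13) = 91: x ≡ 66 (mod 91).
  Combine with x ≡ 0 (mod 9): since gcd(91, 9) = 1, we get a unique residue mod 819.
    Write x = 66 + 91·t and substitute into x ≡ 0 (mod 9): 91·t ≡ 0 − 66 = -66 (mod 9).
    Reduce coefficients mod 9: 1·t ≡ 6 (mod 9).
    So t ≡ 6 (mod 9).
    Then x = 66 + 91·6 = 612, valid modulo lcm(91, 9) = 819: x ≡ 612 (mod 819).
Verify: 612 mod 7 = 3 ✓, 612 mod 13 = 1 ✓, 612 mod 9 = 0 ✓.

x ≡ 612 (mod 819).


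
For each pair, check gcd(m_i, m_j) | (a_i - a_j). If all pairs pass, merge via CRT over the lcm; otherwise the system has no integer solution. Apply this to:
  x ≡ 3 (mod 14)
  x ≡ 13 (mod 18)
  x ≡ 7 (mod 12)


Moduli 14, 18, 12 are not pairwise coprime, so CRT works modulo lcm(m_i) when all pairwise compatibility conditions hold.
Pairwise compatibility: gcd(m_i, m_j) must divide a_i - a_j for every pair.
Merge one congruence at a time:
  Start: x ≡ 3 (mod 14).
  Combine with x ≡ 13 (mod 18): gcd(14, 18) = 2; 13 - 3 = 10, which IS divisible by 2, so compatible.
    Write x = 3 + 14·t and substitute into x ≡ 13 (mod 18): 14·t ≡ 13 − 3 = 10 (mod 18).
    Divide the congruence (and modulus) by g = 2: 7·t ≡ 5 (mod 9).
    The inverse of 7 mod 9 is 4 (since 7·4 = 28 = 3·9 + 1), so t ≡ 4·5 = 20 ≡ 2 (mod 9).
    Then x = 3 + 14·2 = 31, valid modulo lcm(14, 18) = 126: x ≡ 31 (mod 126).
  Combine with x ≡ 7 (mod 12): gcd(126, 12) = 6; 7 - 31 = -24, which IS divisible by 6, so compatible.
    Write x = 31 + 126·t and substitute into x ≡ 7 (mod 12): 126·t ≡ 7 − 31 = -24 (mod 12).
    Divide the congruence (and modulus) by g = 6: 21·t ≡ -4 (mod 2).
    Reduce coefficients mod 2: 1·t ≡ 0 (mod 2).
    So t ≡ 0 (mod 2).
    Then x = 31 + 126·0 = 31, valid modulo lcm(126, 12) = 252: x ≡ 31 (mod 252).
Verify: 31 mod 14 = 3, 31 mod 18 = 13, 31 mod 12 = 7.

x ≡ 31 (mod 252).


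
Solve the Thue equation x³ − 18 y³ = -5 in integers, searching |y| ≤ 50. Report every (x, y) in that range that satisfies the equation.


The equation is x³ - 18y³ = -5. For fixed y, x³ = 18·y³ − 5, so a solution requires the RHS to be a perfect cube.
Strategy: iterate y from -50 to 50, compute RHS = 18·y³ − 5, and check whether it is a (positive or negative) perfect cube.
Check small values of y:
  y = 0: RHS = -5 is not a perfect cube.
  y = 1: RHS = 13 is not a perfect cube.
  y = -1: RHS = -23 is not a perfect cube.
  y = 2: RHS = 139 is not a perfect cube.
  y = -2: RHS = -149 is not a perfect cube.
  y = 3: RHS = 481 is not a perfect cube.
  y = -3: RHS = -491 is not a perfect cube.
Continuing the search up to |y| = 50 finds no solutions either.
No (x, y) in the scanned range satisfies the equation.

No integer solutions with |y| ≤ 50.


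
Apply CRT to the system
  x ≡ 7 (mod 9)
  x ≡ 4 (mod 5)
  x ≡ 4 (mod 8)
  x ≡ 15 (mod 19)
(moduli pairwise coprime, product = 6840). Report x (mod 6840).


Product of moduli M = 9 · 5 · 8 · 19 = 6840.
Merge one congruence at a time:
  Start: x ≡ 7 (mod 9).
  Combine with x ≡ 4 (mod 5); new modulus lcm = 45.
    Write x = 7 + 9·t and substitute into x ≡ 4 (mod 5): 9·t ≡ 4 − 7 = -3 (mod 5).
    Reduce coefficients mod 5: 4·t ≡ 2 (mod 5).
    The inverse of 4 mod 5 is 4 (since 4·4 = 16 = 3·5 + 1), so t ≡ 4·2 = 8 ≡ 3 (mod 5).
    Then x = 7 + 9·3 = 34, valid modulo lcm(9, 5) = 45: x ≡ 34 (mod 45).
  Combine with x ≡ 4 (mod 8); new modulus lcm = 360.
    Write x = 34 + 45·t and substitute into x ≡ 4 (mod 8): 45·t ≡ 4 − 34 = -30 (mod 8).
    Reduce coefficients mod 8: 5·t ≡ 2 (mod 8).
    The inverse of 5 mod 8 is 5 (since 5·5 = 25 = 3·8 + 1), so t ≡ 5·2 = 10 ≡ 2 (mod 8).
    Then x = 34 + 45·2 = 124, valid modulo lcm(45, 8) = 360: x ≡ 124 (mod 360).
  Combine with x ≡ 15 (mod 19); new modulus lcm = 6840.
    Write x = 124 + 360·t and substitute into x ≡ 15 (mod 19): 360·t ≡ 15 − 124 = -109 (mod 19).
    Reduce coefficients mod 19: 18·t ≡ 5 (mod 19).
    The inverse of 18 mod 19 is 18 (since 18·18 = 324 = 17·19 + 1), so t ≡ 18·5 = 90 ≡ 14 (mod 19).
    Then x = 124 + 360·14 = 5164, valid modulo lcm(360, 19) = 6840: x ≡ 5164 (mod 6840).
Verify against each original: 5164 mod 9 = 7, 5164 mod 5 = 4, 5164 mod 8 = 4, 5164 mod 19 = 15.

x ≡ 5164 (mod 6840).


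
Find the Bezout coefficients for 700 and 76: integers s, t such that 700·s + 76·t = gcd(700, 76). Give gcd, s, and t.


Euclidean algorithm on (700, 76) — divide until remainder is 0:
  700 = 9 · 76 + 16
  76 = 4 · 16 + 12
  16 = 1 · 12 + 4
  12 = 3 · 4 + 0
gcd(700, 76) = 4.
Track Bezout coefficients alongside the remainders: start with r₀ = 700 = a·1 + b·0 (s = 1, t = 0) and r₁ = 76 = a·0 + b·1 (s = 0, t = 1); each new remainder r_{k+1} = r_{k-1} − q_k·r_k inherits s_{k+1} = s_{k-1} − q_k·s_k, t_{k+1} = t_{k-1} − q_k·t_k, so r_k = a·s_k + b·t_k at every step:
  q = 9: r = 16, s = 1 − 9·0 = 1, t = 0 − 9·1 = -9  (check: 700·1 + 76·(-9) = 16)
  q = 4: r = 12, s = 0 − 4·1 = -4, t = 1 − 4·(-9) = 37  (check: 700·(-4) + 76·37 = 12)
  q = 1: r = 4, s = 1 − 1·(-4) = 5, t = -9 − 1·37 = -46  (check: 700·5 + 76·(-46) = 4)
The row with r = 4 (the gcd) gives the Bezout coefficients s = 5, t = -46.
Result: 700 · (5) + 76 · (-46) = 4.

gcd(700, 76) = 4; s = 5, t = -46 (check: 700·5 + 76·(-46) = 4).


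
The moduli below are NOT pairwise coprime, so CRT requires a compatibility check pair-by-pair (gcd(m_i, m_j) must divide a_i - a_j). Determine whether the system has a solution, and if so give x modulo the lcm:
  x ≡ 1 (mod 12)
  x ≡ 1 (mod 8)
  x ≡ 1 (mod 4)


Moduli 12, 8, 4 are not pairwise coprime, so CRT works modulo lcm(m_i) when all pairwise compatibility conditions hold.
Pairwise compatibility: gcd(m_i, m_j) must divide a_i - a_j for every pair.
Merge one congruence at a time:
  Start: x ≡ 1 (mod 12).
  Combine with x ≡ 1 (mod 8): gcd(12, 8) = 4; 1 - 1 = 0, which IS divisible by 4, so compatible.
    Write x = 1 + 12·t and substitute into x ≡ 1 (mod 8): 12·t ≡ 1 − 1 = 0 (mod 8).
    Divide the congruence (and modulus) by g = 4: 3·t ≡ 0 (mod 2).
    Reduce coefficients mod 2: 1·t ≡ 0 (mod 2).
    So t ≡ 0 (mod 2).
    Then x = 1 + 12·0 = 1, valid modulo lcm(12, 8) = 24: x ≡ 1 (mod 24).
  Combine with x ≡ 1 (mod 4): gcd(24, 4) = 4; 1 - 1 = 0, which IS divisible by 4, so compatible.
    Write x = 1 + 24·t and substitute into x ≡ 1 (mod 4): 24·t ≡ 1 − 1 = 0 (mod 4).
    Divide the congruence (and modulus) by g = 4: 6·t ≡ 0 (mod 1).
    Modulo 1 every t works; take t = 0.
    Then x = 1 + 24·0 = 1, valid modulo lcm(24, 4) = 24: x ≡ 1 (mod 24).
Verify: 1 mod 12 = 1, 1 mod 8 = 1, 1 mod 4 = 1.

x ≡ 1 (mod 24).


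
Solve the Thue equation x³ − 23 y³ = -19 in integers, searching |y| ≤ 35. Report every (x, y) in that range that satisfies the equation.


The equation is x³ - 23y³ = -19. For fixed y, x³ = 23·y³ − 19, so a solution requires the RHS to be a perfect cube.
Strategy: iterate y from -35 to 35, compute RHS = 23·y³ − 19, and check whether it is a (positive or negative) perfect cube.
Check small values of y:
  y = 0: RHS = -19 is not a perfect cube.
  y = 1: RHS = 4 is not a perfect cube.
  y = -1: RHS = -42 is not a perfect cube.
  y = 2: RHS = 165 is not a perfect cube.
  y = -2: RHS = -203 is not a perfect cube.
  y = 3: RHS = 602 is not a perfect cube.
  y = -3: RHS = -640 is not a perfect cube.
Continuing the search up to |y| = 35 finds no solutions either.
No (x, y) in the scanned range satisfies the equation.

No integer solutions with |y| ≤ 35.


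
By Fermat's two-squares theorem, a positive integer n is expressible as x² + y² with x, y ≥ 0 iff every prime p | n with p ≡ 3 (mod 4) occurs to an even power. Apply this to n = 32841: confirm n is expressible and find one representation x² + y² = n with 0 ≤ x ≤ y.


Step 1: Factor n = 32841 = 3^2 · 41 · 89.
Step 2: Check the mod-4 condition on each prime factor: 3 ≡ 3 (mod 4), exponent 2 (must be even); 41 ≡ 1 (mod 4), exponent 1; 89 ≡ 1 (mod 4), exponent 1.
All primes ≡ 3 (mod 4) appear to even exponent (or don't appear), so by the two-squares theorem n IS expressible as a sum of two squares.
Step 3: Build a representation. Group n = k² · m with k = 3 and m = 41 · 89 = 3649 (a product of primes ≡ 1 (mod 4)); a representation of m scales to one of n via (k·x)² + (k·y)² = k²(x² + y²). Each prime p ≡ 1 (mod 4) is itself a sum of two squares; find a² by testing p − a² for a perfect square:
  41: 41 − 1² = 40, 41 − 2² = 37, 41 − 3² = 32, 41 − 4² = 25 = 5² ⇒ 41 = 4² + 5².
  89: 89 − 1² = 88, 89 − 2² = 85, 89 − 3² = 80, 89 − 4² = 73, 89 − 5² = 64 = 8² ⇒ 89 = 5² + 8².
  Combine using the Brahmagupta–Fibonacci identity (a² + b²)(c² + d²) = (ac − bd)² + (ad + bc)² = (ac + bd)² + (ad − bc)²:
  41 · 89 = 3649: from (4² + 5²)(5² + 8²), take (4·5 − 5·8, 4·8 + 5·5) = (20 − 40, 32 + 25) = (-20, 57); dropping signs (only squares matter) gives (20, 57); check 20² + 57² = 400 + 3249 = 3649 ✓.
  Scale by k = 3: (3·20, 3·57) = (60, 171).
Step 4: Order so x ≤ y and verify: 60² + 171² = 3600 + 29241 = 32841 = n. ✓

n = 32841 = 60² + 171² (one valid representation with x ≤ y).


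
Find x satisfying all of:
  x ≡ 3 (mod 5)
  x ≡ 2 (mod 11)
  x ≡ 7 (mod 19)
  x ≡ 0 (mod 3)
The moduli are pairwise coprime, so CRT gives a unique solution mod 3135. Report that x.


Product of moduli M = 5 · 11 · 19 · 3 = 3135.
Merge one congruence at a time:
  Start: x ≡ 3 (mod 5).
  Combine with x ≡ 2 (mod 11); new modulus lcm = 55.
    Write x = 3 + 5·t and substitute into x ≡ 2 (mod 11): 5·t ≡ 2 − 3 = -1 (mod 11).
    Reduce coefficients mod 11: 5·t ≡ 10 (mod 11).
    The inverse of 5 mod 11 is 9 (since 5·9 = 45 = 4·11 + 1), so t ≡ 9·10 = 90 ≡ 2 (mod 11).
    Then x = 3 + 5·2 = 13, valid modulo lcm(5, 11) = 55: x ≡ 13 (mod 55).
  Combine with x ≡ 7 (mod 19); new modulus lcm = 1045.
    Write x = 13 + 55·t and substitute into x ≡ 7 (mod 19): 55·t ≡ 7 − 13 = -6 (mod 19).
    Reduce coefficients mod 19: 17·t ≡ 13 (mod 19).
    The inverse of 17 mod 19 is 9 (since 17·9 = 153 = 8·19 + 1), so t ≡ 9·13 = 117 ≡ 3 (mod 19).
    Then x = 13 + 55·3 = 178, valid modulo lcm(55, 19) = 1045: x ≡ 178 (mod 1045).
  Combine with x ≡ 0 (mod 3); new modulus lcm = 3135.
    Write x = 178 + 1045·t and substitute into x ≡ 0 (mod 3): 1045·t ≡ 0 − 178 = -178 (mod 3).
    Reduce coefficients mod 3: 1·t ≡ 2 (mod 3).
    So t ≡ 2 (mod 3).
    Then x = 178 + 1045·2 = 2268, valid modulo lcm(1045, 3) = 3135: x ≡ 2268 (mod 3135).
Verify against each original: 2268 mod 5 = 3, 2268 mod 11 = 2, 2268 mod 19 = 7, 2268 mod 3 = 0.

x ≡ 2268 (mod 3135).


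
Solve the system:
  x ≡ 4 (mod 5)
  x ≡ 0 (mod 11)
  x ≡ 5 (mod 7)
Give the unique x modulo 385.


Moduli 5, 11, 7 are pairwise coprime; by CRT there is a unique solution modulo M = 5 · 11 · 7 = 385.
Solve pairwise, accumulating the modulus:
  Start with x ≡ 4 (mod 5).
  Combine with x ≡ 0 (mod 11): since gcd(5, 11) = 1, we get a unique residue mod 55.
    Write x = 4 + 5·t and substitute into x ≡ 0 (mod 11): 5·t ≡ 0 − 4 = -4 (mod 11).
    Reduce coefficients mod 11: 5·t ≡ 7 (mod 11).
    The inverse of 5 mod 11 is 9 (since 5·9 = 45 = 4·11 + 1), so t ≡ 9·7 = 63 ≡ 8 (mod 11).
    Then x = 4 + 5·8 = 44, valid modulo lcm(5, 11) = 55: x ≡ 44 (mod 55).
  Combine with x ≡ 5 (mod 7): since gcd(55, 7) = 1, we get a unique residue mod 385.
    Write x = 44 + 55·t and substitute into x ≡ 5 (mod 7): 55·t ≡ 5 − 44 = -39 (mod 7).
    Reduce coefficients mod 7: 6·t ≡ 3 (mod 7).
    The inverse of 6 mod 7 is 6 (since 6·6 = 36 = 5·7 + 1), so t ≡ 6·3 = 18 ≡ 4 (mod 7).
    Then x = 44 + 55·4 = 264, valid modulo lcm(55, 7) = 385: x ≡ 264 (mod 385).
Verify: 264 mod 5 = 4 ✓, 264 mod 11 = 0 ✓, 264 mod 7 = 5 ✓.

x ≡ 264 (mod 385).


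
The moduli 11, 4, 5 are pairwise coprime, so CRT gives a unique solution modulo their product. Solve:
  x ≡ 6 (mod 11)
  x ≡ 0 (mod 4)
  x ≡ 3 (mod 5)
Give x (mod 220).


Moduli 11, 4, 5 are pairwise coprime; by CRT there is a unique solution modulo M = 11 · 4 · 5 = 220.
Solve pairwise, accumulating the modulus:
  Start with x ≡ 6 (mod 11).
  Combine with x ≡ 0 (mod 4): since gcd(11, 4) = 1, we get a unique residue mod 44.
    Write x = 6 + 11·t and substitute into x ≡ 0 (mod 4): 11·t ≡ 0 − 6 = -6 (mod 4).
    Reduce coefficients mod 4: 3·t ≡ 2 (mod 4).
    The inverse of 3 mod 4 is 3 (since 3·3 = 9 = 2·4 + 1), so t ≡ 3·2 = 6 ≡ 2 (mod 4).
    Then x = 6 + 11·2 = 28, valid modulo lcm(11, 4) = 44: x ≡ 28 (mod 44).
  Combine with x ≡ 3 (mod 5): since gcd(44, 5) = 1, we get a unique residue mod 220.
    Write x = 28 + 44·t and substitute into x ≡ 3 (mod 5): 44·t ≡ 3 − 28 = -25 (mod 5).
    Reduce coefficients mod 5: 4·t ≡ 0 (mod 5).
    The inverse of 4 mod 5 is 4 (since 4·4 = 16 = 3·5 + 1), so t ≡ 4·0 = 0 ≡ 0 (mod 5).
    Then x = 28 + 44·0 = 28, valid modulo lcm(44, 5) = 220: x ≡ 28 (mod 220).
Verify: 28 mod 11 = 6 ✓, 28 mod 4 = 0 ✓, 28 mod 5 = 3 ✓.

x ≡ 28 (mod 220).


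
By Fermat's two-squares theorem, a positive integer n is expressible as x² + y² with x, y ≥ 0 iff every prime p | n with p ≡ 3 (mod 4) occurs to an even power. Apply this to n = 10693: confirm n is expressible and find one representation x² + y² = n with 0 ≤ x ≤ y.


Step 1: Factor n = 10693 = 17^2 · 37.
Step 2: Check the mod-4 condition on each prime factor: 17 ≡ 1 (mod 4), exponent 2; 37 ≡ 1 (mod 4), exponent 1.
All primes ≡ 3 (mod 4) appear to even exponent (or don't appear), so by the two-squares theorem n IS expressible as a sum of two squares.
Step 3: Build a representation. Here n = 17 · 17 · 37 is a product of primes ≡ 1 (mod 4). Each prime p ≡ 1 (mod 4) is itself a sum of two squares; find a² by testing p − a² for a perfect square:
  17: 17 − 1² = 16 = 4² ⇒ 17 = 1² + 4².
  37: 37 − 1² = 36 = 6² ⇒ 37 = 1² + 6².
  Combine using the Brahmagupta–Fibonacci identity (a² + b²)(c² + d²) = (ac − bd)² + (ad + bc)² = (ac + bd)² + (ad − bc)²:
  17 · 17 = 289: from (1² + 4²)(1² + 4²), take (1·1 − 4·4, 1·4 + 4·1) = (1 − 16, 4 + 4) = (-15, 8); dropping signs (only squares matter) gives (15, 8); check 15² + 8² = 225 + 64 = 289 ✓.
  289 · 37 = 10693: from (15² + 8²)(1² + 6²), take (15·1 − 8·6, 15·6 + 8·1) = (15 − 48, 90 + 8) = (-33, 98); dropping signs (only squares matter) gives (33, 98); check 33² + 98² = 1089 + 9604 = 10693 ✓.
Step 4: Order so x ≤ y and verify: 33² + 98² = 1089 + 9604 = 10693 = n. ✓

n = 10693 = 33² + 98² (one valid representation with x ≤ y).


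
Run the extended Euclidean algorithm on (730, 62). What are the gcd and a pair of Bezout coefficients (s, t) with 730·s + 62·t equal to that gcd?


Euclidean algorithm on (730, 62) — divide until remainder is 0:
  730 = 11 · 62 + 48
  62 = 1 · 48 + 14
  48 = 3 · 14 + 6
  14 = 2 · 6 + 2
  6 = 3 · 2 + 0
gcd(730, 62) = 2.
Track Bezout coefficients alongside the remainders: start with r₀ = 730 = a·1 + b·0 (s = 1, t = 0) and r₁ = 62 = a·0 + b·1 (s = 0, t = 1); each new remainder r_{k+1} = r_{k-1} − q_k·r_k inherits s_{k+1} = s_{k-1} − q_k·s_k, t_{k+1} = t_{k-1} − q_k·t_k, so r_k = a·s_k + b·t_k at every step:
  q = 11: r = 48, s = 1 − 11·0 = 1, t = 0 − 11·1 = -11  (check: 730·1 + 62·(-11) = 48)
  q = 1: r = 14, s = 0 − 1·1 = -1, t = 1 − 1·(-11) = 12  (check: 730·(-1) + 62·12 = 14)
  q = 3: r = 6, s = 1 − 3·(-1) = 4, t = -11 − 3·12 = -47  (check: 730·4 + 62·(-47) = 6)
  q = 2: r = 2, s = -1 − 2·4 = -9, t = 12 − 2·(-47) = 106  (check: 730·(-9) + 62·106 = 2)
The row with r = 2 (the gcd) gives the Bezout coefficients s = -9, t = 106.
Result: 730 · (-9) + 62 · (106) = 2.

gcd(730, 62) = 2; s = -9, t = 106 (check: 730·(-9) + 62·106 = 2).


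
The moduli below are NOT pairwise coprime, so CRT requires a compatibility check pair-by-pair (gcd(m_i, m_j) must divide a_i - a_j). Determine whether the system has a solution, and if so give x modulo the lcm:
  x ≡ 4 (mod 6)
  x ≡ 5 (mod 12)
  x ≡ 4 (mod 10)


Moduli 6, 12, 10 are not pairwise coprime, so CRT works modulo lcm(m_i) when all pairwise compatibility conditions hold.
Pairwise compatibility: gcd(m_i, m_j) must divide a_i - a_j for every pair.
Merge one congruence at a time:
  Start: x ≡ 4 (mod 6).
  Combine with x ≡ 5 (mod 12): gcd(6, 12) = 6, and 5 - 4 = 1 is NOT divisible by 6.
    ⇒ system is inconsistent (no integer solution).

No solution (the system is inconsistent).


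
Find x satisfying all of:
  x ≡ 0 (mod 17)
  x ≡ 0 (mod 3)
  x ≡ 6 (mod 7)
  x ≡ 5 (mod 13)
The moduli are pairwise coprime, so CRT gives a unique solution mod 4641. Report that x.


Product of moduli M = 17 · 3 · 7 · 13 = 4641.
Merge one congruence at a time:
  Start: x ≡ 0 (mod 17).
  Combine with x ≡ 0 (mod 3); new modulus lcm = 51.
    Write x = 0 + 17·t and substitute into x ≡ 0 (mod 3): 17·t ≡ 0 − 0 = 0 (mod 3).
    Reduce coefficients mod 3: 2·t ≡ 0 (mod 3).
    The inverse of 2 mod 3 is 2 (since 2·2 = 4 = 1·3 + 1), so t ≡ 2·0 = 0 ≡ 0 (mod 3).
    Then x = 0 + 17·0 = 0, valid modulo lcm(17, 3) = 51: x ≡ 0 (mod 51).
  Combine with x ≡ 6 (mod 7); new modulus lcm = 357.
    Write x = 0 + 51·t and substitute into x ≡ 6 (mod 7): 51·t ≡ 6 − 0 = 6 (mod 7).
    Reduce coefficients mod 7: 2·t ≡ 6 (mod 7).
    The inverse of 2 mod 7 is 4 (since 2·4 = 8 = 1·7 + 1), so t ≡ 4·6 = 24 ≡ 3 (mod 7).
    Then x = 0 + 51·3 = 153, valid modulo lcm(51, 7) = 357: x ≡ 153 (mod 357).
  Combine with x ≡ 5 (mod 13); new modulus lcm = 4641.
    Write x = 153 + 357·t and substitute into x ≡ 5 (mod 13): 357·t ≡ 5 − 153 = -148 (mod 13).
    Reduce coefficients mod 13: 6·t ≡ 8 (mod 13).
    The inverse of 6 mod 13 is 11 (since 6·11 = 66 = 5·13 + 1), so t ≡ 11·8 = 88 ≡ 10 (mod 13).
    Then x = 153 + 357·10 = 3723, valid modulo lcm(357, 13) = 4641: x ≡ 3723 (mod 4641).
Verify against each original: 3723 mod 17 = 0, 3723 mod 3 = 0, 3723 mod 7 = 6, 3723 mod 13 = 5.

x ≡ 3723 (mod 4641).


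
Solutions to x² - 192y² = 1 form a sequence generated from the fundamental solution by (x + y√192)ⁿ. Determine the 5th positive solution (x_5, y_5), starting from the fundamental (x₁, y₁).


Step 1: Find the fundamental solution (x₁, y₁) of x² - 192y² = 1.
  Expand √192 as a continued fraction. a₀ = ⌊√192⌋ = 13; iterate m_{k+1} = d_k·a_k − m_k, d_{k+1} = (192 − m_{k+1}²)/d_k, a_{k+1} = ⌊(a₀ + m_{k+1})/d_{k+1}⌋ (starting m₀ = 0, d₀ = 1), with convergents p_k = a_k·p_{k-1} + p_{k-2}, q_k = a_k·q_{k-1} + q_{k-2} (p₋₁ = 1, q₋₁ = 0):
  k = 0: a₀ = 13; p₀/q₀ = 13/1; p₀² − 192·q₀² = 169 − 192 = -23.
  k = 1: m = 13, d = 23, a = ⌊(13 + 13)/23⌋ = 1; p/q = (1·13 + 1)/(1·1 + 0) = 14/1; p² − 192·q² = 196 − 192 = 4.
  k = 2: m = 10, d = 4, a = ⌊(13 + 10)/4⌋ = 5; p/q = (5·14 + 13)/(5·1 + 1) = 83/6; p² − 192·q² = 6889 − 6912 = -23.
  k = 3: m = 10, d = 23, a = ⌊(13 + 10)/23⌋ = 1; p/q = (1·83 + 14)/(1·6 + 1) = 97/7; p² − 192·q² = 9409 − 9408 = 1.
  The first convergent with p² − 192·q² = 1 gives the fundamental solution (x₁, y₁) = (97, 7).
Step 2: Apply the recurrence (x_{n+1}, y_{n+1}) = (x₁x_n + 192y₁y_n, x₁y_n + y₁x_n) repeatedly.
  From (x_1, y_1) = (97, 7): x_2 = 97·97 + 192·7·7 = 18817; y_2 = 97·7 + 7·97 = 1358.
  From (x_2, y_2) = (18817, 1358): x_3 = 97·18817 + 192·7·1358 = 3650401; y_3 = 97·1358 + 7·18817 = 263445.
  From (x_3, y_3) = (3650401, 263445): x_4 = 97·3650401 + 192·7·263445 = 708158977; y_4 = 97·263445 + 7·3650401 = 51106972.
  From (x_4, y_4) = (708158977, 51106972): x_5 = 97·708158977 + 192·7·51106972 = 137379191137; y_5 = 97·51106972 + 7·708158977 = 9914489123.
Step 3: Verify x_5² - 192·y_5² = 18873042157456379352769 - 18873042157456379352768 = 1 (should be 1). ✓

(x_1, y_1) = (97, 7); (x_5, y_5) = (137379191137, 9914489123).


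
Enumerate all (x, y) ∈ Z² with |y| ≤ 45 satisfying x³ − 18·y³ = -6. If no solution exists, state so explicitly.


The equation is x³ - 18y³ = -6. For fixed y, x³ = 18·y³ − 6, so a solution requires the RHS to be a perfect cube.
Strategy: iterate y from -45 to 45, compute RHS = 18·y³ − 6, and check whether it is a (positive or negative) perfect cube.
Check small values of y:
  y = 0: RHS = -6 is not a perfect cube.
  y = 1: RHS = 12 is not a perfect cube.
  y = -1: RHS = -24 is not a perfect cube.
  y = 2: RHS = 138 is not a perfect cube.
  y = -2: RHS = -150 is not a perfect cube.
  y = 3: RHS = 480 is not a perfect cube.
  y = -3: RHS = -492 is not a perfect cube.
Continuing the search up to |y| = 45 finds no solutions either.
No (x, y) in the scanned range satisfies the equation.

No integer solutions with |y| ≤ 45.


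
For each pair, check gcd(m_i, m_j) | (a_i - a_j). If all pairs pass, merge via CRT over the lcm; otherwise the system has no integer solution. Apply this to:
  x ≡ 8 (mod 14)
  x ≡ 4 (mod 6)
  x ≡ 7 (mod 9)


Moduli 14, 6, 9 are not pairwise coprime, so CRT works modulo lcm(m_i) when all pairwise compatibility conditions hold.
Pairwise compatibility: gcd(m_i, m_j) must divide a_i - a_j for every pair.
Merge one congruence at a time:
  Start: x ≡ 8 (mod 14).
  Combine with x ≡ 4 (mod 6): gcd(14, 6) = 2; 4 - 8 = -4, which IS divisible by 2, so compatible.
    Write x = 8 + 14·t and substitute into x ≡ 4 (mod 6): 14·t ≡ 4 − 8 = -4 (mod 6).
    Divide the congruence (and modulus) by g = 2: 7·t ≡ -2 (mod 3).
    Reduce coefficients mod 3: 1·t ≡ 1 (mod 3).
    So t ≡ 1 (mod 3).
    Then x = 8 + 14·1 = 22, valid modulo lcm(14, 6) = 42: x ≡ 22 (mod 42).
  Combine with x ≡ 7 (mod 9): gcd(42, 9) = 3; 7 - 22 = -15, which IS divisible by 3, so compatible.
    Write x = 22 + 42·t and substitute into x ≡ 7 (mod 9): 42·t ≡ 7 − 22 = -15 (mod 9).
    Divide the congruence (and modulus) by g = 3: 14·t ≡ -5 (mod 3).
    Reduce coefficients mod 3: 2·t ≡ 1 (mod 3).
    The inverse of 2 mod 3 is 2 (since 2·2 = 4 = 1·3 + 1), so t ≡ 2·1 = 2 ≡ 2 (mod 3).
    Then x = 22 + 42·2 = 106, valid modulo lcm(42, 9) = 126: x ≡ 106 (mod 126).
Verify: 106 mod 14 = 8, 106 mod 6 = 4, 106 mod 9 = 7.

x ≡ 106 (mod 126).
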